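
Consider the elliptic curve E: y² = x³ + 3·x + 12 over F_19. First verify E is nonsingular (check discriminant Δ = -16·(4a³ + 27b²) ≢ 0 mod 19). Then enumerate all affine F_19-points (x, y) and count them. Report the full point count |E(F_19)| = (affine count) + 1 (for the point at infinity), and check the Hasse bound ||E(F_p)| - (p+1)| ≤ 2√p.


Affine points = {(1, 4), (1, 15), (2, 8), (2, 11), (5, 0), (8, 4), (8, 15), (10, 4), (10, 15), (12, 3), (12, 16), (13, 5), (13, 14), (14, 9), (14, 10), (17, 6), (17, 13)}; affine count = 17; |E(F_19)| = 18.

Discriminant check: Δ ∝ 4a³ + 27b² = 4·3³ + 27·12² = 4·27 + 27·144 ≡ 6 (mod 19). Nonzero ⇒ E is nonsingular.
For each x ∈ F_19, compute rhs = x³ + 3·x + 12 mod 19, then count y ∈ F_19 with y² ≡ rhs.
  x = 0: rhs = 12, matching y values: none (0 points).
  x = 1: rhs = 16, matching y values: 4, 15 (2 points).
  x = 2: rhs = 7, matching y values: 8, 11 (2 points).
  x = 3: rhs = 10, matching y values: none (0 points).
  x = 4: rhs = 12, matching y values: none (0 points).
  x = 5: rhs = 0, matching y values: 0 (1 points).
  x = 6: rhs = 18, matching y values: none (0 points).
  x = 7: rhs = 15, matching y values: none (0 points).
  x = 8: rhs = 16, matching y values: 4, 15 (2 points).
  x = 9: rhs = 8, matching y values: none (0 points).
  x = 10: rhs = 16, matching y values: 4, 15 (2 points).
  x = 11: rhs = 8, matching y values: none (0 points).
  x = 12: rhs = 9, matching y values: 3, 16 (2 points).
  x = 13: rhs = 6, matching y values: 5, 14 (2 points).
  x = 14: rhs = 5, matching y values: 9, 10 (2 points).
  x = 15: rhs = 12, matching y values: none (0 points).
  x = 16: rhs = 14, matching y values: none (0 points).
  x = 17: rhs = 17, matching y values: 6, 13 (2 points).
  x = 18: rhs = 8, matching y values: none (0 points).
Total affine count: 17.
Full point count |E(F_19)| = 17 + 1 = 18.
Hasse bound: |18 − (19+1)| = |-2| = 2 ≤ 2√19 ≈ 8.7178 ✓.


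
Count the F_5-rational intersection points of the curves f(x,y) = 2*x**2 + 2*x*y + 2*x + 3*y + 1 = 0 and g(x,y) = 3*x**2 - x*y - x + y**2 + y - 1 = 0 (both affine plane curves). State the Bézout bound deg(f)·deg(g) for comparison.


Common zeros: {(1, 2), (1, 3)}; count = 2; Bézout bound = 4.

deg(f) = 2, deg(g) = 2, so Bézout bound = 4.
Scan x ∈ F_5. For each x, list the y ∈ F_5 with f(x, y) ≡ 0 and those with g(x, y) ≡ 0 (mod 5); the common zeros in that column are the intersection.
  x = 0: f ≡ 0 at y ∈ {3}; g ≡ 0 at y ∈ {2}; common: ∅.
  x = 1: f ≡ 0 at y ∈ {0, 1, 2, 3, 4}; g ≡ 0 at y ∈ {2, 3}; common: {2, 3}.
  x = 2: f ≡ 0 at y ∈ {1}; g ≡ 0 at y ∈ {3}; common: ∅.
  x = 3: f ≡ 0 at y ∈ {0}; g ≡ 0 at y ∈ ∅; common: ∅.
  x = 4: f ≡ 0 at y ∈ {4}; g ≡ 0 at y ∈ ∅; common: ∅.
Collecting: common zeros = {(1, 2), (1, 3)}, so the count is 2.
Comparison with the Bézout bound: 2 ≤ 4 = deg(f)·deg(g), as expected for curves with no common component (the affine F_5-count falls short of the bound because intersections may lie at infinity, over extension fields, or carry multiplicity).


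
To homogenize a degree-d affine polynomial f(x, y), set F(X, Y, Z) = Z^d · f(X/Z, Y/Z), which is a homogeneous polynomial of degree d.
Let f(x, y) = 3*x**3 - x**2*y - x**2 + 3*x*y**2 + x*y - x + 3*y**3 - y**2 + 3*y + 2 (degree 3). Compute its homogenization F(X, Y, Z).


F(X, Y, Z) = 3*X**3 - X**2*Y - X**2*Z + 3*X*Y**2 + X*Y*Z - X*Z**2 + 3*Y**3 - Y**2*Z + 3*Y*Z**2 + 2*Z**3

deg(f) = 3.
Substitute x = X/Z, y = Y/Z into f, then multiply by Z^3.
  monomial 3·x^3·y^0 ↦ 3·X^3·Y^0·Z^0.
  monomial -1·x^2·y^1 ↦ -1·X^2·Y^1·Z^0.
  monomial -1·x^2·y^0 ↦ -1·X^2·Y^0·Z^1.
  monomial 3·x^1·y^2 ↦ 3·X^1·Y^2·Z^0.
  monomial 1·x^1·y^1 ↦ 1·X^1·Y^1·Z^1.
  monomial -1·x^1·y^0 ↦ -1·X^1·Y^0·Z^2.
  monomial 3·x^0·y^3 ↦ 3·X^0·Y^3·Z^0.
  monomial -1·x^0·y^2 ↦ -1·X^0·Y^2·Z^1.
  monomial 3·x^0·y^1 ↦ 3·X^0·Y^1·Z^2.
  monomial 2·x^0·y^0 ↦ 2·X^0·Y^0·Z^3.
Collecting: F(X, Y, Z) = 3*X**3 - X**2*Y - X**2*Z + 3*X*Y**2 + X*Y*Z - X*Z**2 + 3*Y**3 - Y**2*Z + 3*Y*Z**2 + 2*Z**3.


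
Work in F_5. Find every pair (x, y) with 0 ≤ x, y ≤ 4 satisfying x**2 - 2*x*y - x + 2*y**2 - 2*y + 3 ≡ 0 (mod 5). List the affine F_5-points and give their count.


Affine F_5-points: {(0, 3), (2, 0), (2, 3), (4, 0)}; count = 4.

For each of the 25 pairs (x, y) ∈ F_5², evaluate f(x, y) mod 5. Record the zeros.
  x = 0: [0↦3, 1↦3, 2↦2, 3↦0, 4↦2]  zeros at y ∈ {3}
  x = 1: [0↦3, 1↦1, 2↦3, 3↦4, 4↦4]  zeros at y ∈ ∅
  x = 2: [0↦0, 1↦1, 2↦1, 3↦0, 4↦3]  zeros at y ∈ {0, 3}
  x = 3: [0↦4, 1↦3, 2↦1, 3↦3, 4↦4]  zeros at y ∈ ∅
  x = 4: [0↦0, 1↦2, 2↦3, 3↦3, 4↦2]  zeros at y ∈ {0}
Collecting zeros: affine points = {(0, 3), (2, 0), (2, 3), (4, 0)}.
Total count |C(F_5)_aff| = 4.


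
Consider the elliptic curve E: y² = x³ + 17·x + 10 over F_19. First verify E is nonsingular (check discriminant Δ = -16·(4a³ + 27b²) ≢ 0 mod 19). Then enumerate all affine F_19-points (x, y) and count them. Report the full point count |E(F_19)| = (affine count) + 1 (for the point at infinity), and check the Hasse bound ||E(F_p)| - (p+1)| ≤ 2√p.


Affine points = {(1, 3), (1, 16), (4, 3), (4, 16), (5, 7), (5, 12), (6, 9), (6, 10), (7, 4), (7, 15), (12, 2), (12, 17), (14, 3), (14, 16), (15, 7), (15, 12), (17, 5), (17, 14), (18, 7), (18, 12)}; affine count = 20; |E(F_19)| = 21.

Discriminant check: Δ ∝ 4a³ + 27b² = 4·17³ + 27·10² = 4·4913 + 27·100 ≡ 8 (mod 19). Nonzero ⇒ E is nonsingular.
For each x ∈ F_19, compute rhs = x³ + 17·x + 10 mod 19, then count y ∈ F_19 with y² ≡ rhs.
  x = 0: rhs = 10, matching y values: none (0 points).
  x = 1: rhs = 9, matching y values: 3, 16 (2 points).
  x = 2: rhs = 14, matching y values: none (0 points).
  x = 3: rhs = 12, matching y values: none (0 points).
  x = 4: rhs = 9, matching y values: 3, 16 (2 points).
  x = 5: rhs = 11, matching y values: 7, 12 (2 points).
  x = 6: rhs = 5, matching y values: 9, 10 (2 points).
  x = 7: rhs = 16, matching y values: 4, 15 (2 points).
  x = 8: rhs = 12, matching y values: none (0 points).
  x = 9: rhs = 18, matching y values: none (0 points).
  x = 10: rhs = 2, matching y values: none (0 points).
  x = 11: rhs = 8, matching y values: none (0 points).
  x = 12: rhs = 4, matching y values: 2, 17 (2 points).
  x = 13: rhs = 15, matching y values: none (0 points).
  x = 14: rhs = 9, matching y values: 3, 16 (2 points).
  x = 15: rhs = 11, matching y values: 7, 12 (2 points).
  x = 16: rhs = 8, matching y values: none (0 points).
  x = 17: rhs = 6, matching y values: 5, 14 (2 points).
  x = 18: rhs = 11, matching y values: 7, 12 (2 points).
Total affine count: 20.
Full point count |E(F_19)| = 20 + 1 = 21.
Hasse bound: |21 − (19+1)| = |1| = 1 ≤ 2√19 ≈ 8.7178 ✓.


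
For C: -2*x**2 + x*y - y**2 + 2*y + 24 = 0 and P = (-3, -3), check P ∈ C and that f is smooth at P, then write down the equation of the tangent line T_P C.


Tangent line at P: 9*x + 5*y + 42 = 0.

Step 1: f(-3, -3) = 0, so P lies on C.
Step 2: partial derivatives
  f_x(x, y) = -4*x + y, f_y(x, y) = x - 2*y + 2.
  f_x(P) = 9, f_y(P) = 5 (gradient nonzero, so P is smooth).
Step 3: tangent line at P: 9·(x − -3) + 5·(y − -3) = 0.
Expanding: 9*x + 5*y + 42 = 0.


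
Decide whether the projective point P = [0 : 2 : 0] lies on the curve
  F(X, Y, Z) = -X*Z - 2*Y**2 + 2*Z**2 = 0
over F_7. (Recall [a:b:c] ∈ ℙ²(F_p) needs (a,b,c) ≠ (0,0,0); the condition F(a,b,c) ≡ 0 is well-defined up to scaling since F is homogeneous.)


F(0,2,0) ≡ 6 (mod 7); P is NOT on the curve.

Evaluate F(0, 2, 0) term-by-term (mod 7).
  -X*Z ↦ -1·0·1·0 = 0
  -2*Y**2 ↦ -2·1·4·1 = -8
  2*Z**2 ↦ 2·1·1·0 = 0
Sum: F(0, 2, 0) = (0) + (-8) + (0) = -8.
Reducing mod 7: -8 ≡ 6 (mod 7).
Since F(a, b, c) ≡ 6 ≠ 0 (mod 7), P does NOT lie on the curve.


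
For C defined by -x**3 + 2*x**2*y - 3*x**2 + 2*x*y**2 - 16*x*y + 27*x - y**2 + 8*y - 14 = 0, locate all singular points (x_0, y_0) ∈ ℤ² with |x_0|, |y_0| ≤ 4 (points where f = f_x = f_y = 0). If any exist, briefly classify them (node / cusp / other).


Singular points: {(1, 3)}; classification: cusp.

Compute partial derivatives:
  f_x = -3*x**2 + 4*x*y - 6*x + 2*y**2 - 16*y + 27.
  f_y = 2*x**2 + 4*x*y - 16*x - 2*y + 8.
Scan x_0 ∈ {−4, ..., 4}. For each x_0, f_y(x_0, y) is a polynomial in y; find its integer roots y ∈ {−4, ..., 4}, then test f_x and f at those candidates.
  x = -4: f_y(-4, y) = 104 - 18*y; no integer root y with |y| ≤ 4.
  x = -3: f_y(-3, y) = 74 - 14*y; no integer root y with |y| ≤ 4.
  x = -2: f_y(-2, y) = 48 - 10*y; no integer root y with |y| ≤ 4.
  x = -1: f_y(-1, y) = 26 - 6*y; no integer root y with |y| ≤ 4.
  x = 0: f_y(0, y) = 8 - 2*y; vanishes at y ∈ {4}. (0, 4): f_x = -5 ≠ 0.
  x = 1: f_y(1, y) = 2*y - 6; vanishes at y ∈ {3}. (1, 3): f_x = 0, f = 0 — SINGULAR.
  x = 2: f_y(2, y) = 6*y - 16; no integer root y with |y| ≤ 4.
  x = 3: f_y(3, y) = 10*y - 22; no integer root y with |y| ≤ 4.
  x = 4: f_y(4, y) = 14*y - 24; no integer root y with |y| ≤ 4.
Only singular point on the grid: (1, 3).
Classify: substitute x = 1 + u, y = 3 + v and expand: f = -u**3 + 2*u**2*v + 2*u*v**2 + v**2.
No constant or linear terms (consistent with a singular point). Quadratic part: v**2. Cubic part: -u**3 + 2*u**2*v + 2*u*v**2.
The quadratic part v**2 is a perfect square, so there is a single (double) tangent line v = 0, i.e. y = 3. Restricting the cubic part to that line (v = 0) leaves -u**3 ≠ 0, so f is not divisible by v and the branch is v² ≈ u**3 to lowest order — this is a cusp.
Classification: cusp.


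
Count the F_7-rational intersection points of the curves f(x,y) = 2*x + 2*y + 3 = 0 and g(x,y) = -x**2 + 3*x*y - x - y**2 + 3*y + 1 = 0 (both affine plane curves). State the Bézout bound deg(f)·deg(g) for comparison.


Common zeros: ∅; count = 0; Bézout bound = 2.

deg(f) = 1, deg(g) = 2, so Bézout bound = 2.
Scan x ∈ F_7. For each x, list the y ∈ F_7 with f(x, y) ≡ 0 and those with g(x, y) ≡ 0 (mod 7); the common zeros in that column are the intersection.
  x = 0: f ≡ 0 at y ∈ {2}; g ≡ 0 at y ∈ ∅; common: ∅.
  x = 1: f ≡ 0 at y ∈ {1}; g ≡ 0 at y ∈ {2, 4}; common: ∅.
  x = 2: f ≡ 0 at y ∈ {0}; g ≡ 0 at y ∈ ∅; common: ∅.
  x = 3: f ≡ 0 at y ∈ {6}; g ≡ 0 at y ∈ {1, 4}; common: ∅.
  x = 4: f ≡ 0 at y ∈ {5}; g ≡ 0 at y ∈ {2, 6}; common: ∅.
  x = 5: f ≡ 0 at y ∈ {4}; g ≡ 0 at y ∈ ∅; common: ∅.
  x = 6: f ≡ 0 at y ∈ {3}; g ≡ 0 at y ∈ {1, 6}; common: ∅.
Collecting: common zeros = ∅, so the count is 0.
Comparison with the Bézout bound: 0 ≤ 2 = deg(f)·deg(g), as expected for curves with no common component (the affine F_7-count falls short of the bound because intersections may lie at infinity, over extension fields, or carry multiplicity).


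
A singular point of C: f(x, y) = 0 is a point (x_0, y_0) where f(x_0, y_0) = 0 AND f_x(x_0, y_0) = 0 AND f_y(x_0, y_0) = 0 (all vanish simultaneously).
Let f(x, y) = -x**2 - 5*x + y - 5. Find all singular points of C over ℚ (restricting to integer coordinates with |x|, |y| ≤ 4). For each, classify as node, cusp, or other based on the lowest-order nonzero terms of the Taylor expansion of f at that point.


No singular points in the scanned grid; C is smooth there.

Compute partial derivatives:
  f_x = -2*x - 5.
  f_y = 1.
f_y = 1 is a nonzero constant, so f_y never vanishes: no point (x, y) can satisfy f = f_x = f_y = 0. In particular no (x, y) ∈ {−4, ..., 4}² is singular; the curve is smooth.


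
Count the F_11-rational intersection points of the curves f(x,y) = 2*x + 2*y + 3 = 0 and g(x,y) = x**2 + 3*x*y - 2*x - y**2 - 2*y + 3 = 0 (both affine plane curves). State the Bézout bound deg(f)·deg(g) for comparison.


Common zeros: {(4, 0), (10, 5)}; count = 2; Bézout bound = 2.

deg(f) = 1, deg(g) = 2, so Bézout bound = 2.
Scan x ∈ F_11. For each x, list the y ∈ F_11 with f(x, y) ≡ 0 and those with g(x, y) ≡ 0 (mod 11); the common zeros in that column are the intersection.
  x = 0: f ≡ 0 at y ∈ {4}; g ≡ 0 at y ∈ {1, 8}; common: ∅.
  x = 1: f ≡ 0 at y ∈ {3}; g ≡ 0 at y ∈ {2, 10}; common: ∅.
  x = 2: f ≡ 0 at y ∈ {2}; g ≡ 0 at y ∈ ∅; common: ∅.
  x = 3: f ≡ 0 at y ∈ {1}; g ≡ 0 at y ∈ ∅; common: ∅.
  x = 4: f ≡ 0 at y ∈ {0}; g ≡ 0 at y ∈ {0, 10}; common: {0}.
  x = 5: f ≡ 0 at y ∈ {10}; g ≡ 0 at y ∈ ∅; common: ∅.
  x = 6: f ≡ 0 at y ∈ {9}; g ≡ 0 at y ∈ {2, 3}; common: ∅.
  x = 7: f ≡ 0 at y ∈ {8}; g ≡ 0 at y ∈ ∅; common: ∅.
  x = 8: f ≡ 0 at y ∈ {7}; g ≡ 0 at y ∈ ∅; common: ∅.
  x = 9: f ≡ 0 at y ∈ {6}; g ≡ 0 at y ∈ {0, 3}; common: ∅.
  x = 10: f ≡ 0 at y ∈ {5}; g ≡ 0 at y ∈ {1, 5}; common: {5}.
Collecting: common zeros = {(4, 0), (10, 5)}, so the count is 2.
Comparison with the Bézout bound: 2 ≤ 2 = deg(f)·deg(g), as expected for curves with no common component (the bound is attained).


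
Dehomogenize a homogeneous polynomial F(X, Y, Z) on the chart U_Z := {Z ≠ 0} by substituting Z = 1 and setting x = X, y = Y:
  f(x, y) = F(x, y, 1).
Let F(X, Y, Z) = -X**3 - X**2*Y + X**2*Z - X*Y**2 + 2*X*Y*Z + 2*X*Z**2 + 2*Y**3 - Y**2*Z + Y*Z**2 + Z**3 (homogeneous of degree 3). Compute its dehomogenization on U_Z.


f(x, y) = -x**3 - x**2*y + x**2 - x*y**2 + 2*x*y + 2*x + 2*y**3 - y**2 + y + 1

On U_Z we set Z = 1. Each monomial c·X^i·Y^j·Z^k in F becomes c·x^i·y^j·1^k = c·x^i·y^j.
Substituting Z = 1: F(X, Y, 1) = -x**3 - x**2*y + x**2 - x*y**2 + 2*x*y + 2*x + 2*y**3 - y**2 + y + 1.
Note: deg(f) ≤ deg(F) = 3; strict inequality happens when F is divisible by Z (lost terms).


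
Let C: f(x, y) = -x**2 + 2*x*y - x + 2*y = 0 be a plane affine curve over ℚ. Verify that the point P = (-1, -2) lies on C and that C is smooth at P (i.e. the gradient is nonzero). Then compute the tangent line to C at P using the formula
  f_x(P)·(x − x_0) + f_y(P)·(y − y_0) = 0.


Tangent line at P: -3*x - 3 = 0.

Step 1: f(-1, -2) = 0, so P lies on C.
Step 2: partial derivatives
  f_x(x, y) = -2*x + 2*y - 1, f_y(x, y) = 2*x + 2.
  f_x(P) = -3, f_y(P) = 0 (gradient nonzero, so P is smooth).
Step 3: tangent line at P: -3·(x − -1) + 0·(y − -2) = 0.
Expanding: -3*x - 3 = 0.


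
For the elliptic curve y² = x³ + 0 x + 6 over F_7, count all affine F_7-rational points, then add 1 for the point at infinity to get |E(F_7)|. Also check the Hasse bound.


Affine points = {(1, 0), (2, 0), (4, 0)}; affine count = 3; |E(F_7)| = 4.

Discriminant check: Δ ∝ 4a³ + 27b² = 4·0³ + 27·6² = 4·0 + 27·36 ≡ 6 (mod 7). Nonzero ⇒ E is nonsingular.
For each x ∈ F_7, compute rhs = x³ + 0·x + 6 mod 7, then count y ∈ F_7 with y² ≡ rhs.
  x = 0: rhs = 6, matching y values: none (0 points).
  x = 1: rhs = 0, matching y values: 0 (1 points).
  x = 2: rhs = 0, matching y values: 0 (1 points).
  x = 3: rhs = 5, matching y values: none (0 points).
  x = 4: rhs = 0, matching y values: 0 (1 points).
  x = 5: rhs = 5, matching y values: none (0 points).
  x = 6: rhs = 5, matching y values: none (0 points).
Total affine count: 3.
Full point count |E(F_7)| = 3 + 1 = 4.
Hasse bound: |4 − (7+1)| = |-4| = 4 ≤ 2√7 ≈ 5.2915 ✓.


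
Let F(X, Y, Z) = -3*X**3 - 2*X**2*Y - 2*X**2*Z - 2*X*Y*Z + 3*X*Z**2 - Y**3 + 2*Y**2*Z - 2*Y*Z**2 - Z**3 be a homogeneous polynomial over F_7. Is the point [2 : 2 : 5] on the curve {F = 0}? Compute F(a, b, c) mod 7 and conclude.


F(2,2,5) ≡ 5 (mod 7); P is NOT on the curve.

Evaluate F(2, 2, 5) term-by-term (mod 7).
  -3*X**3 ↦ -3·8·1·1 = -24
  -2*X**2*Y ↦ -2·4·2·1 = -16
  -2*X**2*Z ↦ -2·4·1·5 = -40
  -2*X*Y*Z ↦ -2·2·2·5 = -40
  3*X*Z**2 ↦ 3·2·1·25 = 150
  -Y**3 ↦ -1·1·8·1 = -8
  2*Y**2*Z ↦ 2·1·4·5 = 40
  -2*Y*Z**2 ↦ -2·1·2·25 = -100
  -Z**3 ↦ -1·1·1·125 = -125
Sum: F(2, 2, 5) = (-24) + (-16) + (-40) + (-40) + (150) + (-8) + (40) + (-100) + (-125) = -163.
Reducing mod 7: -163 ≡ 5 (mod 7).
Since F(a, b, c) ≡ 5 ≠ 0 (mod 7), P does NOT lie on the curve.


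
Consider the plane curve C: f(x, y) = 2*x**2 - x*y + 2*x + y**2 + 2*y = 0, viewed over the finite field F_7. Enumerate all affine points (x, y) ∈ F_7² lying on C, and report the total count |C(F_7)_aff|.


Affine F_7-points: {(0, 0), (0, 5), (2, 3), (2, 4), (5, 5), (6, 0), (6, 4)}; count = 7.

For each of the 49 pairs (x, y) ∈ F_7², evaluate f(x, y) mod 7. Record the zeros.
  x = 0: [0↦0, 1↦3, 2↦1, 3↦1, 4↦3, 5↦0, 6↦6]  zeros at y ∈ {0, 5}
  x = 1: [0↦4, 1↦6, 2↦3, 3↦2, 4↦3, 5↦6, 6↦4]  zeros at y ∈ ∅
  x = 2: [0↦5, 1↦6, 2↦2, 3↦0, 4↦0, 5↦2, 6↦6]  zeros at y ∈ {3, 4}
  x = 3: [0↦3, 1↦3, 2↦5, 3↦2, 4↦1, 5↦2, 6↦5]  zeros at y ∈ ∅
  x = 4: [0↦5, 1↦4, 2↦5, 3↦1, 4↦6, 5↦6, 6↦1]  zeros at y ∈ ∅
  x = 5: [0↦4, 1↦2, 2↦2, 3↦4, 4↦1, 5↦0, 6↦1]  zeros at y ∈ {5}
  x = 6: [0↦0, 1↦4, 2↦3, 3↦4, 4↦0, 5↦5, 6↦5]  zeros at y ∈ {0, 4}
Collecting zeros: affine points = {(0, 0), (0, 5), (2, 3), (2, 4), (5, 5), (6, 0), (6, 4)}.
Total count |C(F_7)_aff| = 7.


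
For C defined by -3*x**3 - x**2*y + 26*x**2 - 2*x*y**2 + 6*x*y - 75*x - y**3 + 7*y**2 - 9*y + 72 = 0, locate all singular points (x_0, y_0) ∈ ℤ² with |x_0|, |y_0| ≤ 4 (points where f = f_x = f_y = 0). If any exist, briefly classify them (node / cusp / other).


Singular points: {(3, 0)}; classification: node.

Compute partial derivatives:
  f_x = -9*x**2 - 2*x*y + 52*x - 2*y**2 + 6*y - 75.
  f_y = -x**2 - 4*x*y + 6*x - 3*y**2 + 14*y - 9.
Scan x_0 ∈ {−4, ..., 4}. For each x_0, f_y(x_0, y) is a polynomial in y; find its integer roots y ∈ {−4, ..., 4}, then test f_x and f at those candidates.
  x = -4: f_y(-4, y) = -3*y**2 + 30*y - 49; no integer root y with |y| ≤ 4.
  x = -3: f_y(-3, y) = -3*y**2 + 26*y - 36; no integer root y with |y| ≤ 4.
  x = -2: f_y(-2, y) = -3*y**2 + 22*y - 25; no integer root y with |y| ≤ 4.
  x = -1: f_y(-1, y) = -3*y**2 + 18*y - 16; no integer root y with |y| ≤ 4.
  x = 0: f_y(0, y) = -3*y**2 + 14*y - 9; no integer root y with |y| ≤ 4.
  x = 1: f_y(1, y) = -3*y**2 + 10*y - 4; no integer root y with |y| ≤ 4.
  x = 2: f_y(2, y) = -3*y**2 + 6*y - 1; no integer root y with |y| ≤ 4.
  x = 3: f_y(3, y) = -3*y**2 + 2*y; vanishes at y ∈ {0}. (3, 0): f_x = 0, f = 0 — SINGULAR.
  x = 4: f_y(4, y) = -3*y**2 - 2*y - 1; no integer root y with |y| ≤ 4.
Only singular point on the grid: (3, 0).
Classify: substitute x = 3 + u, y = 0 + v and expand: f = -3*u**3 - u**2*v - u**2 - 2*u*v**2 - v**3 + v**2.
No constant or linear terms (consistent with a singular point). Quadratic part: -u**2 + v**2. Cubic part: -3*u**3 - u**2*v - 2*u*v**2 - v**3.
The quadratic part v**2 - u**2 = (v − u)(v + u) splits into two distinct linear factors, so there are two distinct tangent lines y − 0 = ±(x − 3) — this is a node (ordinary double point).
Classification: node.


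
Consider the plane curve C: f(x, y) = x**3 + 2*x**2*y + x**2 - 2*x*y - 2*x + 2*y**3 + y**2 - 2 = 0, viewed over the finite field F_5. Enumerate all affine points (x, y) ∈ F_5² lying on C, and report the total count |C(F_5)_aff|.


Affine F_5-points: {(3, 4), (4, 0), (4, 3), (4, 4)}; count = 4.

For each of the 25 pairs (x, y) ∈ F_5², evaluate f(x, y) mod 5. Record the zeros.
  x = 0: [0↦3, 1↦1, 2↦3, 3↦1, 4↦2]  zeros at y ∈ ∅
  x = 1: [0↦3, 1↦1, 2↦3, 3↦1, 4↦2]  zeros at y ∈ ∅
  x = 2: [0↦1, 1↦3, 2↦4, 3↦1, 4↦1]  zeros at y ∈ ∅
  x = 3: [0↦3, 1↦3, 2↦2, 3↦2, 4↦0]  zeros at y ∈ {4}
  x = 4: [0↦0, 1↦2, 2↦3, 3↦0, 4↦0]  zeros at y ∈ {0, 3, 4}
Collecting zeros: affine points = {(3, 4), (4, 0), (4, 3), (4, 4)}.
Total count |C(F_5)_aff| = 4.


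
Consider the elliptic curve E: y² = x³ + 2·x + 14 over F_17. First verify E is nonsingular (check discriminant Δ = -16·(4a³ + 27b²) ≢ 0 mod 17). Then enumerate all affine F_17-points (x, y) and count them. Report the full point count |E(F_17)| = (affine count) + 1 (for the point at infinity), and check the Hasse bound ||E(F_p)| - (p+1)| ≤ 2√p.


Affine points = {(1, 0), (2, 3), (2, 14), (3, 8), (3, 9), (4, 1), (4, 16), (5, 8), (5, 9), (6, 2), (6, 15), (8, 7), (8, 10), (9, 8), (9, 9), (12, 7), (12, 10), (14, 7), (14, 10), (15, 6), (15, 11)}; affine count = 21; |E(F_17)| = 22.

Discriminant check: Δ ∝ 4a³ + 27b² = 4·2³ + 27·14² = 4·8 + 27·196 ≡ 3 (mod 17). Nonzero ⇒ E is nonsingular.
For each x ∈ F_17, compute rhs = x³ + 2·x + 14 mod 17, then count y ∈ F_17 with y² ≡ rhs.
  x = 0: rhs = 14, matching y values: none (0 points).
  x = 1: rhs = 0, matching y values: 0 (1 points).
  x = 2: rhs = 9, matching y values: 3, 14 (2 points).
  x = 3: rhs = 13, matching y values: 8, 9 (2 points).
  x = 4: rhs = 1, matching y values: 1, 16 (2 points).
  x = 5: rhs = 13, matching y values: 8, 9 (2 points).
  x = 6: rhs = 4, matching y values: 2, 15 (2 points).
  x = 7: rhs = 14, matching y values: none (0 points).
  x = 8: rhs = 15, matching y values: 7, 10 (2 points).
  x = 9: rhs = 13, matching y values: 8, 9 (2 points).
  x = 10: rhs = 14, matching y values: none (0 points).
  x = 11: rhs = 7, matching y values: none (0 points).
  x = 12: rhs = 15, matching y values: 7, 10 (2 points).
  x = 13: rhs = 10, matching y values: none (0 points).
  x = 14: rhs = 15, matching y values: 7, 10 (2 points).
  x = 15: rhs = 2, matching y values: 6, 11 (2 points).
  x = 16: rhs = 11, matching y values: none (0 points).
Total affine count: 21.
Full point count |E(F_17)| = 21 + 1 = 22.
Hasse bound: |22 − (17+1)| = |4| = 4 ≤ 2√17 ≈ 8.2462 ✓.


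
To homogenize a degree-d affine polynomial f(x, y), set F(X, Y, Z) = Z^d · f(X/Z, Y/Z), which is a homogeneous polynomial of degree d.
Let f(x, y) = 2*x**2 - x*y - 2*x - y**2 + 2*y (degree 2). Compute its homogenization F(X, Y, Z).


F(X, Y, Z) = 2*X**2 - X*Y - 2*X*Z - Y**2 + 2*Y*Z

deg(f) = 2.
Substitute x = X/Z, y = Y/Z into f, then multiply by Z^2.
  monomial 2·x^2·y^0 ↦ 2·X^2·Y^0·Z^0.
  monomial -1·x^1·y^1 ↦ -1·X^1·Y^1·Z^0.
  monomial -2·x^1·y^0 ↦ -2·X^1·Y^0·Z^1.
  monomial -1·x^0·y^2 ↦ -1·X^0·Y^2·Z^0.
  monomial 2·x^0·y^1 ↦ 2·X^0·Y^1·Z^1.
Collecting: F(X, Y, Z) = 2*X**2 - X*Y - 2*X*Z - Y**2 + 2*Y*Z.


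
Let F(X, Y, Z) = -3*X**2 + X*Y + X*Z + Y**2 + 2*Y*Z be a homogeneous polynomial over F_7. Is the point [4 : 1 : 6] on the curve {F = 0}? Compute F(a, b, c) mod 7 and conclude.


F(4,1,6) ≡ 0 (mod 7); P is on the curve.

Evaluate F(4, 1, 6) term-by-term (mod 7).
  -3*X**2 ↦ -3·16·1·1 = -48
  X*Y ↦ 1·4·1·1 = 4
  X*Z ↦ 1·4·1·6 = 24
  Y**2 ↦ 1·1·1·1 = 1
  2*Y*Z ↦ 2·1·1·6 = 12
Sum: F(4, 1, 6) = (-48) + (4) + (24) + (1) + (12) = -7.
Reducing mod 7: -7 ≡ 0 (mod 7).
Since F(a, b, c) ≡ 0 (mod 7), P lies on the curve.


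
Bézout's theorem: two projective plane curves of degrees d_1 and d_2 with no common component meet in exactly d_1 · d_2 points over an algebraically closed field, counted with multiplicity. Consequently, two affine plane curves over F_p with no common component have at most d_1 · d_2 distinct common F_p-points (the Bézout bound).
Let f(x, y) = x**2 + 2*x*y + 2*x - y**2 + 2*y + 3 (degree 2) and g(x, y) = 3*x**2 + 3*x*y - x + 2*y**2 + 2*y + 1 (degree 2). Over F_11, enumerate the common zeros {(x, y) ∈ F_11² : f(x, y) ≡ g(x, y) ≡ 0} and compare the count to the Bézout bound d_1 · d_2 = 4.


Common zeros: {(2, 0)}; count = 1; Bézout bound = 4.

deg(f) = 2, deg(g) = 2, so Bézout bound = 4.
Scan x ∈ F_11. For each x, list the y ∈ F_11 with f(x, y) ≡ 0 and those with g(x, y) ≡ 0 (mod 11); the common zeros in that column are the intersection.
  x = 0: f ≡ 0 at y ∈ {3, 10}; g ≡ 0 at y ∈ ∅; common: ∅.
  x = 1: f ≡ 0 at y ∈ ∅; g ≡ 0 at y ∈ {4, 10}; common: ∅.
  x = 2: f ≡ 0 at y ∈ {0, 6}; g ≡ 0 at y ∈ {0, 7}; common: {0}.
  x = 3: f ≡ 0 at y ∈ {3, 5}; g ≡ 0 at y ∈ {2, 9}; common: ∅.
  x = 4: f ≡ 0 at y ∈ ∅; g ≡ 0 at y ∈ {5, 10}; common: ∅.
  x = 5: f ≡ 0 at y ∈ ∅; g ≡ 0 at y ∈ ∅; common: ∅.
  x = 6: f ≡ 0 at y ∈ {6, 8}; g ≡ 0 at y ∈ {5, 7}; common: ∅.
  x = 7: f ≡ 0 at y ∈ {0, 5}; g ≡ 0 at y ∈ ∅; common: ∅.
  x = 8: f ≡ 0 at y ∈ ∅; g ≡ 0 at y ∈ ∅; common: ∅.
  x = 9: f ≡ 0 at y ∈ {1, 8}; g ≡ 0 at y ∈ ∅; common: ∅.
  x = 10: f ≡ 0 at y ∈ ∅; g ≡ 0 at y ∈ {2, 4}; common: ∅.
Collecting: common zeros = {(2, 0)}, so the count is 1.
Comparison with the Bézout bound: 1 ≤ 4 = deg(f)·deg(g), as expected for curves with no common component (the affine F_11-count falls short of the bound because intersections may lie at infinity, over extension fields, or carry multiplicity).


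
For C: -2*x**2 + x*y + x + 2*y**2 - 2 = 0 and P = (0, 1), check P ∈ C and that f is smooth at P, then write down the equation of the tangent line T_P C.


Tangent line at P: 2*x + 4*y - 4 = 0.

Step 1: f(0, 1) = 0, so P lies on C.
Step 2: partial derivatives
  f_x(x, y) = -4*x + y + 1, f_y(x, y) = x + 4*y.
  f_x(P) = 2, f_y(P) = 4 (gradient nonzero, so P is smooth).
Step 3: tangent line at P: 2·(x − 0) + 4·(y − 1) = 0.
Expanding: 2*x + 4*y - 4 = 0.


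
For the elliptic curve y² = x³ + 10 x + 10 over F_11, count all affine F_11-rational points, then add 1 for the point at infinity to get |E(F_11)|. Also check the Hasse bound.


Affine points = {(2, 4), (2, 7), (3, 1), (3, 10), (4, 2), (4, 9), (5, 3), (5, 8), (6, 0), (7, 4), (7, 7), (9, 2), (9, 9)}; affine count = 13; |E(F_11)| = 14.

Discriminant check: Δ ∝ 4a³ + 27b² = 4·10³ + 27·10² = 4·1000 + 27·100 ≡ 1 (mod 11). Nonzero ⇒ E is nonsingular.
For each x ∈ F_11, compute rhs = x³ + 10·x + 10 mod 11, then count y ∈ F_11 with y² ≡ rhs.
  x = 0: rhs = 10, matching y values: none (0 points).
  x = 1: rhs = 10, matching y values: none (0 points).
  x = 2: rhs = 5, matching y values: 4, 7 (2 points).
  x = 3: rhs = 1, matching y values: 1, 10 (2 points).
  x = 4: rhs = 4, matching y values: 2, 9 (2 points).
  x = 5: rhs = 9, matching y values: 3, 8 (2 points).
  x = 6: rhs = 0, matching y values: 0 (1 points).
  x = 7: rhs = 5, matching y values: 4, 7 (2 points).
  x = 8: rhs = 8, matching y values: none (0 points).
  x = 9: rhs = 4, matching y values: 2, 9 (2 points).
  x = 10: rhs = 10, matching y values: none (0 points).
Total affine count: 13.
Full point count |E(F_11)| = 13 + 1 = 14.
Hasse bound: |14 − (11+1)| = |2| = 2 ≤ 2√11 ≈ 6.6332 ✓.


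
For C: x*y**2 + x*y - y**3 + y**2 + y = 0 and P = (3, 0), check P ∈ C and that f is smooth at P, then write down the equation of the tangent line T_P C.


Tangent line at P: 4*y = 0.

Step 1: f(3, 0) = 0, so P lies on C.
Step 2: partial derivatives
  f_x(x, y) = y**2 + y, f_y(x, y) = 2*x*y + x - 3*y**2 + 2*y + 1.
  f_x(P) = 0, f_y(P) = 4 (gradient nonzero, so P is smooth).
Step 3: tangent line at P: 0·(x − 3) + 4·(y − 0) = 0.
Expanding: 4*y = 0.


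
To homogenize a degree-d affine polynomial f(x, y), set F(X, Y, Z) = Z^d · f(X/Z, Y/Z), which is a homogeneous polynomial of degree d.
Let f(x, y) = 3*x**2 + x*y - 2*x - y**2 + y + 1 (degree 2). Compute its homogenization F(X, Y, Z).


F(X, Y, Z) = 3*X**2 + X*Y - 2*X*Z - Y**2 + Y*Z + Z**2

deg(f) = 2.
Substitute x = X/Z, y = Y/Z into f, then multiply by Z^2.
  monomial 3·x^2·y^0 ↦ 3·X^2·Y^0·Z^0.
  monomial 1·x^1·y^1 ↦ 1·X^1·Y^1·Z^0.
  monomial -2·x^1·y^0 ↦ -2·X^1·Y^0·Z^1.
  monomial -1·x^0·y^2 ↦ -1·X^0·Y^2·Z^0.
  monomial 1·x^0·y^1 ↦ 1·X^0·Y^1·Z^1.
  monomial 1·x^0·y^0 ↦ 1·X^0·Y^0·Z^2.
Collecting: F(X, Y, Z) = 3*X**2 + X*Y - 2*X*Z - Y**2 + Y*Z + Z**2.


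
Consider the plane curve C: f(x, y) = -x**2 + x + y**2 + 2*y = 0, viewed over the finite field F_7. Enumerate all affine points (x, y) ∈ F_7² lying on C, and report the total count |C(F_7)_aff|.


Affine F_7-points: {(0, 0), (0, 5), (1, 0), (1, 5), (3, 6), (5, 6)}; count = 6.

For each of the 49 pairs (x, y) ∈ F_7², evaluate f(x, y) mod 7. Record the zeros.
  x = 0: [0↦0, 1↦3, 2↦1, 3↦1, 4↦3, 5↦0, 6↦6]  zeros at y ∈ {0, 5}
  x = 1: [0↦0, 1↦3, 2↦1, 3↦1, 4↦3, 5↦0, 6↦6]  zeros at y ∈ {0, 5}
  x = 2: [0↦5, 1↦1, 2↦6, 3↦6, 4↦1, 5↦5, 6↦4]  zeros at y ∈ ∅
  x = 3: [0↦1, 1↦4, 2↦2, 3↦2, 4↦4, 5↦1, 6↦0]  zeros at y ∈ {6}
  x = 4: [0↦2, 1↦5, 2↦3, 3↦3, 4↦5, 5↦2, 6↦1]  zeros at y ∈ ∅
  x = 5: [0↦1, 1↦4, 2↦2, 3↦2, 4↦4, 5↦1, 6↦0]  zeros at y ∈ {6}
  x = 6: [0↦5, 1↦1, 2↦6, 3↦6, 4↦1, 5↦5, 6↦4]  zeros at y ∈ ∅
Collecting zeros: affine points = {(0, 0), (0, 5), (1, 0), (1, 5), (3, 6), (5, 6)}.
Total count |C(F_7)_aff| = 6.


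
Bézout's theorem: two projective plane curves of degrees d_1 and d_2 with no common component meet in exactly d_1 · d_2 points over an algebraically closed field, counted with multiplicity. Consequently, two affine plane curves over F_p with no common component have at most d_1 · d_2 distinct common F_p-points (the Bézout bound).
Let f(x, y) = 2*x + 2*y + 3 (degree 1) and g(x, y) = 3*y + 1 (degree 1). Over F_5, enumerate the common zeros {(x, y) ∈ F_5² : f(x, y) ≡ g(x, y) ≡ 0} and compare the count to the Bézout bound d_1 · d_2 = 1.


Common zeros: {(3, 3)}; count = 1; Bézout bound = 1.

deg(f) = 1, deg(g) = 1, so Bézout bound = 1.
Scan x ∈ F_5. For each x, list the y ∈ F_5 with f(x, y) ≡ 0 and those with g(x, y) ≡ 0 (mod 5); the common zeros in that column are the intersection.
  x = 0: f ≡ 0 at y ∈ {1}; g ≡ 0 at y ∈ {3}; common: ∅.
  x = 1: f ≡ 0 at y ∈ {0}; g ≡ 0 at y ∈ {3}; common: ∅.
  x = 2: f ≡ 0 at y ∈ {4}; g ≡ 0 at y ∈ {3}; common: ∅.
  x = 3: f ≡ 0 at y ∈ {3}; g ≡ 0 at y ∈ {3}; common: {3}.
  x = 4: f ≡ 0 at y ∈ {2}; g ≡ 0 at y ∈ {3}; common: ∅.
Collecting: common zeros = {(3, 3)}, so the count is 1.
Comparison with the Bézout bound: 1 ≤ 1 = deg(f)·deg(g), as expected for curves with no common component (the bound is attained).


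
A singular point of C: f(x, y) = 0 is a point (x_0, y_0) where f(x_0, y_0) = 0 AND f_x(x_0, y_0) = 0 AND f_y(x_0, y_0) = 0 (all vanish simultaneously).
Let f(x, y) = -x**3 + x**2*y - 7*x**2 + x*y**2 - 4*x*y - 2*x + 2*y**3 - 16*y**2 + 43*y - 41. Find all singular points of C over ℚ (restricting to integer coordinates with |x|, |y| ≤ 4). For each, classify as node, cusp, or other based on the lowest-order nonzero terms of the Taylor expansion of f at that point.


Singular points: {(-1, 3)}; classification: node.

Compute partial derivatives:
  f_x = -3*x**2 + 2*x*y - 14*x + y**2 - 4*y - 2.
  f_y = x**2 + 2*x*y - 4*x + 6*y**2 - 32*y + 43.
Scan x_0 ∈ {−4, ..., 4}. For each x_0, f_y(x_0, y) is a polynomial in y; find its integer roots y ∈ {−4, ..., 4}, then test f_x and f at those candidates.
  x = -4: f_y(-4, y) = 6*y**2 - 40*y + 75; no integer root y with |y| ≤ 4.
  x = -3: f_y(-3, y) = 6*y**2 - 38*y + 64; no integer root y with |y| ≤ 4.
  x = -2: f_y(-2, y) = 6*y**2 - 36*y + 55; no integer root y with |y| ≤ 4.
  x = -1: f_y(-1, y) = 6*y**2 - 34*y + 48; vanishes at y ∈ {3}. (-1, 3): f_x = 0, f = 0 — SINGULAR.
  x = 0: f_y(0, y) = 6*y**2 - 32*y + 43; no integer root y with |y| ≤ 4.
  x = 1: f_y(1, y) = 6*y**2 - 30*y + 40; no integer root y with |y| ≤ 4.
  x = 2: f_y(2, y) = 6*y**2 - 28*y + 39; no integer root y with |y| ≤ 4.
  x = 3: f_y(3, y) = 6*y**2 - 26*y + 40; no integer root y with |y| ≤ 4.
  x = 4: f_y(4, y) = 6*y**2 - 24*y + 43; no integer root y with |y| ≤ 4.
Only singular point on the grid: (-1, 3).
Classify: substitute x = -1 + u, y = 3 + v and expand: f = -u**3 + u**2*v - u**2 + u*v**2 + 2*v**3 + v**2.
No constant or linear terms (consistent with a singular point). Quadratic part: -u**2 + v**2. Cubic part: -u**3 + u**2*v + u*v**2 + 2*v**3.
The quadratic part v**2 - u**2 = (v − u)(v + u) splits into two distinct linear factors, so there are two distinct tangent lines y − 3 = ±(x − -1) — this is a node (ordinary double point).
Classification: node.


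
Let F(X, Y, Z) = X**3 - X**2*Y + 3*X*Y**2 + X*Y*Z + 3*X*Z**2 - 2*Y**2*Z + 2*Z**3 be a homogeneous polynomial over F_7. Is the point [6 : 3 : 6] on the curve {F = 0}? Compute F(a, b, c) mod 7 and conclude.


F(6,3,6) ≡ 6 (mod 7); P is NOT on the curve.

Evaluate F(6, 3, 6) term-by-term (mod 7).
  X**3 ↦ 1·216·1·1 = 216
  -X**2*Y ↦ -1·36·3·1 = -108
  3*X*Y**2 ↦ 3·6·9·1 = 162
  X*Y*Z ↦ 1·6·3·6 = 108
  3*X*Z**2 ↦ 3·6·1·36 = 648
  -2*Y**2*Z ↦ -2·1·9·6 = -108
  2*Z**3 ↦ 2·1·1·216 = 432
Sum: F(6, 3, 6) = (216) + (-108) + (162) + (108) + (648) + (-108) + (432) = 1350.
Reducing mod 7: 1350 ≡ 6 (mod 7).
Since F(a, b, c) ≡ 6 ≠ 0 (mod 7), P does NOT lie on the curve.


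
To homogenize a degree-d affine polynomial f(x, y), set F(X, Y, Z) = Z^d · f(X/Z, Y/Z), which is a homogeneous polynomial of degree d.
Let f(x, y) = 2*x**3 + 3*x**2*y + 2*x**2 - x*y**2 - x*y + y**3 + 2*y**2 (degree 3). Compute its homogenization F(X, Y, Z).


F(X, Y, Z) = 2*X**3 + 3*X**2*Y + 2*X**2*Z - X*Y**2 - X*Y*Z + Y**3 + 2*Y**2*Z

deg(f) = 3.
Substitute x = X/Z, y = Y/Z into f, then multiply by Z^3.
  monomial 2·x^3·y^0 ↦ 2·X^3·Y^0·Z^0.
  monomial 3·x^2·y^1 ↦ 3·X^2·Y^1·Z^0.
  monomial 2·x^2·y^0 ↦ 2·X^2·Y^0·Z^1.
  monomial -1·x^1·y^2 ↦ -1·X^1·Y^2·Z^0.
  monomial -1·x^1·y^1 ↦ -1·X^1·Y^1·Z^1.
  monomial 1·x^0·y^3 ↦ 1·X^0·Y^3·Z^0.
  monomial 2·x^0·y^2 ↦ 2·X^0·Y^2·Z^1.
Collecting: F(X, Y, Z) = 2*X**3 + 3*X**2*Y + 2*X**2*Z - X*Y**2 - X*Y*Z + Y**3 + 2*Y**2*Z.


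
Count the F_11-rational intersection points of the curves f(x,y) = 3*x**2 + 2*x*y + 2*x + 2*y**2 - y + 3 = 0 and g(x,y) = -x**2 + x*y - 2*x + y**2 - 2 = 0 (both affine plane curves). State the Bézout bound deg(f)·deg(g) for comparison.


Common zeros: {(3, 4), (7, 8)}; count = 2; Bézout bound = 4.

deg(f) = 2, deg(g) = 2, so Bézout bound = 4.
Scan x ∈ F_11. For each x, list the y ∈ F_11 with f(x, y) ≡ 0 and those with g(x, y) ≡ 0 (mod 11); the common zeros in that column are the intersection.
  x = 0: f ≡ 0 at y ∈ ∅; g ≡ 0 at y ∈ ∅; common: ∅.
  x = 1: f ≡ 0 at y ∈ {1, 4}; g ≡ 0 at y ∈ ∅; common: ∅.
  x = 2: f ≡ 0 at y ∈ {2}; g ≡ 0 at y ∈ {10}; common: ∅.
  x = 3: f ≡ 0 at y ∈ {4, 10}; g ≡ 0 at y ∈ {4}; common: {4}.
  x = 4: f ≡ 0 at y ∈ ∅; g ≡ 0 at y ∈ ∅; common: ∅.
  x = 5: f ≡ 0 at y ∈ {0, 1}; g ≡ 0 at y ∈ ∅; common: ∅.
  x = 6: f ≡ 0 at y ∈ ∅; g ≡ 0 at y ∈ {6, 10}; common: ∅.
  x = 7: f ≡ 0 at y ∈ {2, 8}; g ≡ 0 at y ∈ {7, 8}; common: {8}.
  x = 8: f ≡ 0 at y ∈ {10}; g ≡ 0 at y ∈ ∅; common: ∅.
  x = 9: f ≡ 0 at y ∈ {0, 8}; g ≡ 0 at y ∈ {6, 7}; common: ∅.
  x = 10: f ≡ 0 at y ∈ ∅; g ≡ 0 at y ∈ {4, 8}; common: ∅.
Collecting: common zeros = {(3, 4), (7, 8)}, so the count is 2.
Comparison with the Bézout bound: 2 ≤ 4 = deg(f)·deg(g), as expected for curves with no common component (the affine F_11-count falls short of the bound because intersections may lie at infinity, over extension fields, or carry multiplicity).


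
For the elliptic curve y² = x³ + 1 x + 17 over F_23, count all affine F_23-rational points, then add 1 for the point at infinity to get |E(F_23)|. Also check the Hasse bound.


Affine points = {(2, 2), (2, 21), (3, 1), (3, 22), (4, 4), (4, 19), (5, 3), (5, 20), (6, 3), (6, 20), (8, 10), (8, 13), (11, 5), (11, 18), (12, 3), (12, 20), (15, 7), (15, 16), (16, 9), (16, 14), (17, 5), (17, 18), (18, 5), (18, 18), (19, 8), (19, 15)}; affine count = 26; |E(F_23)| = 27.

Discriminant check: Δ ∝ 4a³ + 27b² = 4·1³ + 27·17² = 4·1 + 27·289 ≡ 10 (mod 23). Nonzero ⇒ E is nonsingular.
For each x ∈ F_23, compute rhs = x³ + 1·x + 17 mod 23, then count y ∈ F_23 with y² ≡ rhs.
  x = 0: rhs = 17, matching y values: none (0 points).
  x = 1: rhs = 19, matching y values: none (0 points).
  x = 2: rhs = 4, matching y values: 2, 21 (2 points).
  x = 3: rhs = 1, matching y values: 1, 22 (2 points).
  x = 4: rhs = 16, matching y values: 4, 19 (2 points).
  x = 5: rhs = 9, matching y values: 3, 20 (2 points).
  x = 6: rhs = 9, matching y values: 3, 20 (2 points).
  x = 7: rhs = 22, matching y values: none (0 points).
  x = 8: rhs = 8, matching y values: 10, 13 (2 points).
  x = 9: rhs = 19, matching y values: none (0 points).
  x = 10: rhs = 15, matching y values: none (0 points).
  x = 11: rhs = 2, matching y values: 5, 18 (2 points).
  x = 12: rhs = 9, matching y values: 3, 20 (2 points).
  x = 13: rhs = 19, matching y values: none (0 points).
  x = 14: rhs = 15, matching y values: none (0 points).
  x = 15: rhs = 3, matching y values: 7, 16 (2 points).
  x = 16: rhs = 12, matching y values: 9, 14 (2 points).
  x = 17: rhs = 2, matching y values: 5, 18 (2 points).
  x = 18: rhs = 2, matching y values: 5, 18 (2 points).
  x = 19: rhs = 18, matching y values: 8, 15 (2 points).
  x = 20: rhs = 10, matching y values: none (0 points).
  x = 21: rhs = 7, matching y values: none (0 points).
  x = 22: rhs = 15, matching y values: none (0 points).
Total affine count: 26.
Full point count |E(F_23)| = 26 + 1 = 27.
Hasse bound: |27 − (23+1)| = |3| = 3 ≤ 2√23 ≈ 9.5917 ✓.


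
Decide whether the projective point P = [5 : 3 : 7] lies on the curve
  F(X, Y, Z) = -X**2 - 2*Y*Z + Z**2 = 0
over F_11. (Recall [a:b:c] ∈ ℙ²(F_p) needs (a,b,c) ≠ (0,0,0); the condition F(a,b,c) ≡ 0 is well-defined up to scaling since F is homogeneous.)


F(5,3,7) ≡ 4 (mod 11); P is NOT on the curve.

Evaluate F(5, 3, 7) term-by-term (mod 11).
  -X**2 ↦ -1·25·1·1 = -25
  -2*Y*Z ↦ -2·1·3·7 = -42
  Z**2 ↦ 1·1·1·49 = 49
Sum: F(5, 3, 7) = (-25) + (-42) + (49) = -18.
Reducing mod 11: -18 ≡ 4 (mod 11).
Since F(a, b, c) ≡ 4 ≠ 0 (mod 11), P does NOT lie on the curve.


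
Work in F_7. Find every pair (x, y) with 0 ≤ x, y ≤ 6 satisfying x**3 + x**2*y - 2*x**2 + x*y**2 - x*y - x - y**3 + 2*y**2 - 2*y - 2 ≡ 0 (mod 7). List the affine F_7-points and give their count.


Affine F_7-points: {(0, 4), (1, 4), (4, 4)}; count = 3.

For each of the 49 pairs (x, y) ∈ F_7², evaluate f(x, y) mod 7. Record the zeros.
  x = 0: [0↦5, 1↦4, 2↦1, 3↦4, 4↦0, 5↦4, 6↦3]  zeros at y ∈ {4}
  x = 1: [0↦3, 1↦3, 2↦3, 3↦4, 4↦0, 5↦6, 6↦2]  zeros at y ∈ {4}
  x = 2: [0↦3, 1↦6, 2↦4, 3↦5, 4↦3, 5↦6, 6↦1]  zeros at y ∈ ∅
  x = 3: [0↦4, 1↦5, 2↦3, 3↦6, 4↦1, 5↦3, 6↦6]  zeros at y ∈ ∅
  x = 4: [0↦5, 1↦6, 2↦6, 3↦6, 4↦0, 5↦3, 6↦2]  zeros at y ∈ {4}
  x = 5: [0↦5, 1↦1, 2↦5, 3↦4, 4↦6, 5↦5, 6↦2]  zeros at y ∈ ∅
  x = 6: [0↦3, 1↦3, 2↦6, 3↦6, 4↦4, 5↦1, 6↦5]  zeros at y ∈ ∅
Collecting zeros: affine points = {(0, 4), (1, 4), (4, 4)}.
Total count |C(F_7)_aff| = 3.


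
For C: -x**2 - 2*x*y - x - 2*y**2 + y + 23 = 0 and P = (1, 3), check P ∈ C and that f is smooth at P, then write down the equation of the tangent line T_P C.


Tangent line at P: -9*x - 13*y + 48 = 0.

Step 1: f(1, 3) = 0, so P lies on C.
Step 2: partial derivatives
  f_x(x, y) = -2*x - 2*y - 1, f_y(x, y) = -2*x - 4*y + 1.
  f_x(P) = -9, f_y(P) = -13 (gradient nonzero, so P is smooth).
Step 3: tangent line at P: -9·(x − 1) + -13·(y − 3) = 0.
Expanding: -9*x - 13*y + 48 = 0.


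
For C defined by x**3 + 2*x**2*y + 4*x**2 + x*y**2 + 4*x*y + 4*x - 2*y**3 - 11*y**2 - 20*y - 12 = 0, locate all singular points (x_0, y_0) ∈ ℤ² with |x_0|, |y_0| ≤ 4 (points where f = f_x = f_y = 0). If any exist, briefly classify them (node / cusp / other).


Singular points: {(0, -2)}; classification: cusp.

Compute partial derivatives:
  f_x = 3*x**2 + 4*x*y + 8*x + y**2 + 4*y + 4.
  f_y = 2*x**2 + 2*x*y + 4*x - 6*y**2 - 22*y - 20.
Scan x_0 ∈ {−4, ..., 4}. For each x_0, f_y(x_0, y) is a polynomial in y; find its integer roots y ∈ {−4, ..., 4}, then test f_x and f at those candidates.
  x = -4: f_y(-4, y) = -6*y**2 - 30*y - 4; no integer root y with |y| ≤ 4.
  x = -3: f_y(-3, y) = -6*y**2 - 28*y - 14; no integer root y with |y| ≤ 4.
  x = -2: f_y(-2, y) = -6*y**2 - 26*y - 20; vanishes at y ∈ {-1}. (-2, -1): f_x = 5 ≠ 0.
  x = -1: f_y(-1, y) = -6*y**2 - 24*y - 22; no integer root y with |y| ≤ 4.
  x = 0: f_y(0, y) = -6*y**2 - 22*y - 20; vanishes at y ∈ {-2}. (0, -2): f_x = 0, f = 0 — SINGULAR.
  x = 1: f_y(1, y) = -6*y**2 - 20*y - 14; vanishes at y ∈ {-1}. (1, -1): f_x = 8 ≠ 0.
  x = 2: f_y(2, y) = -6*y**2 - 18*y - 4; no integer root y with |y| ≤ 4.
  x = 3: f_y(3, y) = -6*y**2 - 16*y + 10; no integer root y with |y| ≤ 4.
  x = 4: f_y(4, y) = -6*y**2 - 14*y + 28; no integer root y with |y| ≤ 4.
Only singular point on the grid: (0, -2).
Classify: substitute x = 0 + u, y = -2 + v and expand: f = u**3 + 2*u**2*v + u*v**2 - 2*v**3 + v**2.
No constant or linear terms (consistent with a singular point). Quadratic part: v**2. Cubic part: u**3 + 2*u**2*v + u*v**2 - 2*v**3.
The quadratic part v**2 is a perfect square, so there is a single (double) tangent line v = 0, i.e. y = -2. Restricting the cubic part to that line (v = 0) leaves u**3 ≠ 0, so f is not divisible by v and the branch is v² ≈ -u**3 to lowest order — this is a cusp.
Classification: cusp.
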